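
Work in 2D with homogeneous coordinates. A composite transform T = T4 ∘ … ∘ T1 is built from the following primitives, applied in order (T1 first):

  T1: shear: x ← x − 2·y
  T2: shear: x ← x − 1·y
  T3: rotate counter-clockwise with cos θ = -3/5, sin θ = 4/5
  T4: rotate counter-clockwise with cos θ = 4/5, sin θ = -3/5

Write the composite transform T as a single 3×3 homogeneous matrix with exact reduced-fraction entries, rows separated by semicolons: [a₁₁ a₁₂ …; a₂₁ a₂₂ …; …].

T1 = [1 -2 0; 0 1 0; 0 0 1]
T2·T1 = [1 -3 0; 0 1 0; 0 0 1]
T3·…·T1 = [-3/5 1 0; 4/5 -3 0; 0 0 1]
T4·…·T1 = [0 -1 0; 1 -3 0; 0 0 1]

T = [0 -1 0; 1 -3 0; 0 0 1]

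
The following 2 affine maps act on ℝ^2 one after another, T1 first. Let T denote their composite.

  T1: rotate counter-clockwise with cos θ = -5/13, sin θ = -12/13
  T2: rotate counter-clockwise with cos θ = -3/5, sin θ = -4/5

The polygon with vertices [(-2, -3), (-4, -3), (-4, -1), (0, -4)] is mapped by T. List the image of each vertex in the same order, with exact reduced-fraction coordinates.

T1 rotate counter-clockwise with cos θ = -5/13, sin θ = -12/13: (-2, -3) → (-2, 3); (-4, -3) → (-16/13, 63/13); (-4, -1) → (8/13, 53/13); (0, -4) → (-48/13, 20/13)
T2 rotate counter-clockwise with cos θ = -3/5, sin θ = -4/5: (-2, 3) → (18/5, -1/5); (-16/13, 63/13) → (60/13, -25/13); (8/13, 53/13) → (188/65, -191/65); (-48/13, 20/13) → (224/65, 132/65)

image vertices: (18/5, -1/5), (60/13, -25/13), (188/65, -191/65), (224/65, 132/65)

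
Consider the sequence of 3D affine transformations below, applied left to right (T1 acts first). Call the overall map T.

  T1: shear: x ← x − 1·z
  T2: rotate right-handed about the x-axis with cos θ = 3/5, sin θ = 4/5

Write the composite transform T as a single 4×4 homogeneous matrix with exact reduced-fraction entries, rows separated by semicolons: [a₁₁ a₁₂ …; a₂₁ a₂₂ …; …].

T = [1 0 -1 0; 0 3/5 -4/5 0; 0 4/5 3/5 0; 0 0 0 1]

T1 = [1 0 -1 0; 0 1 0 0; 0 0 1 0; 0 0 0 1]
T2·T1 = [1 0 -1 0; 0 3/5 -4/5 0; 0 4/5 3/5 0; 0 0 0 1]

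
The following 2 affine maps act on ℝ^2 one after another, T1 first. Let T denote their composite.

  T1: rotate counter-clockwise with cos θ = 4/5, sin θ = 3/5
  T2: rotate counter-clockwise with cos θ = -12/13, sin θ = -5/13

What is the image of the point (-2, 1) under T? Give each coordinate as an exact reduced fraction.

T(p) = (122/65, 79/65)

T1 rotate counter-clockwise with cos θ = 4/5, sin θ = 3/5: (-2, 1) → (-11/5, -2/5)
T2 rotate counter-clockwise with cos θ = -12/13, sin θ = -5/13: (-11/5, -2/5) → (122/65, 79/65)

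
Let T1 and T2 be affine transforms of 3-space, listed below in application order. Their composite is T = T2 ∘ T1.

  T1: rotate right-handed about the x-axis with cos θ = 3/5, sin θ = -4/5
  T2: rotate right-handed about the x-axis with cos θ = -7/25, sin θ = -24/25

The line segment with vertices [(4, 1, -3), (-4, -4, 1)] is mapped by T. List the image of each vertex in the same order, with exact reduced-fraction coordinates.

T1 rotate right-handed about the x-axis with cos θ = 3/5, sin θ = -4/5: (4, 1, -3) → (4, -9/5, -13/5); (-4, -4, 1) → (-4, -8/5, 19/5)
T2 rotate right-handed about the x-axis with cos θ = -7/25, sin θ = -24/25: (4, -9/5, -13/5) → (4, -249/125, 307/125); (-4, -8/5, 19/5) → (-4, 512/125, 59/125)

image vertices: (4, -249/125, 307/125), (-4, 512/125, 59/125)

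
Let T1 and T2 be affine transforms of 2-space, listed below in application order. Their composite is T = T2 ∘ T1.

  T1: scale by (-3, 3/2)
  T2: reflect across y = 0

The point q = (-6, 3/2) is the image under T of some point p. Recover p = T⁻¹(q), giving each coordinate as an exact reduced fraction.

p = (2, -1)

T1 = [-3 0 0; 0 3/2 0; 0 0 1]
T2·T1 = [-3 0 0; 0 -3/2 0; 0 0 1]
det M = 9/2; M⁻¹ = [-1/3 0 0; 0 -2/3 0; 0 0 1]
M⁻¹ · (-6, 3/2)ᵀ = (2, -1)ᵀ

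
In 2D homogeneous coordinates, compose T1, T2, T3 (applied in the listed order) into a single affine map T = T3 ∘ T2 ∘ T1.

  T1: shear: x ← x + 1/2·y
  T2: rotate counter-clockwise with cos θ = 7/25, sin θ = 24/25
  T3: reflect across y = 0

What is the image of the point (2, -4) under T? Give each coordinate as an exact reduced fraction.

T1 shear: x ← x + 1/2·y: (2, -4) → (0, -4)
T2 rotate counter-clockwise with cos θ = 7/25, sin θ = 24/25: (0, -4) → (96/25, -28/25)
T3 reflect across y = 0: (96/25, -28/25) → (96/25, 28/25)

T(p) = (96/25, 28/25)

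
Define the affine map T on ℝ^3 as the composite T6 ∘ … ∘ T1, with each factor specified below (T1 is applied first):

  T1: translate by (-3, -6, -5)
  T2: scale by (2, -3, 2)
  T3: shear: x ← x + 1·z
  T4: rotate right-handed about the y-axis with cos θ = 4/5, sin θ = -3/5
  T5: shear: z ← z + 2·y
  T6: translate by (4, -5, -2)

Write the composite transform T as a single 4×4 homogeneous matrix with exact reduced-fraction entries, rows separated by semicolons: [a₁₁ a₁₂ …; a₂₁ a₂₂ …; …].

T = [8/5 0 2/5 -14/5; 0 -3 0 13; 6/5 -6 14/5 82/5; 0 0 0 1]

T1 = [1 0 0 -3; 0 1 0 -6; 0 0 1 -5; 0 0 0 1]
T2·T1 = [2 0 0 -6; 0 -3 0 18; 0 0 2 -10; 0 0 0 1]
T3·…·T1 = [2 0 2 -16; 0 -3 0 18; 0 0 2 -10; 0 0 0 1]
T4·…·T1 = [8/5 0 2/5 -34/5; 0 -3 0 18; 6/5 0 14/5 -88/5; 0 0 0 1]
T5·…·T1 = [8/5 0 2/5 -34/5; 0 -3 0 18; 6/5 -6 14/5 92/5; 0 0 0 1]
T6·…·T1 = [8/5 0 2/5 -14/5; 0 -3 0 13; 6/5 -6 14/5 82/5; 0 0 0 1]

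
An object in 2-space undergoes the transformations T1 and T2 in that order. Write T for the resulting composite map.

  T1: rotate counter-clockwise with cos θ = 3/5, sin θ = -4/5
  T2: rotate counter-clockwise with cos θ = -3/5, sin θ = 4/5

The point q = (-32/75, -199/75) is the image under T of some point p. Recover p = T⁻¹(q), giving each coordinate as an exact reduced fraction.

T1 = [3/5 4/5 0; -4/5 3/5 0; 0 0 1]
T2·T1 = [7/25 -24/25 0; 24/25 7/25 0; 0 0 1]
det M = 1; M⁻¹ = [7/25 24/25 0; -24/25 7/25 0; 0 0 1]
M⁻¹ · (-32/75, -199/75)ᵀ = (-8/3, -1/3)ᵀ

p = (-8/3, -1/3)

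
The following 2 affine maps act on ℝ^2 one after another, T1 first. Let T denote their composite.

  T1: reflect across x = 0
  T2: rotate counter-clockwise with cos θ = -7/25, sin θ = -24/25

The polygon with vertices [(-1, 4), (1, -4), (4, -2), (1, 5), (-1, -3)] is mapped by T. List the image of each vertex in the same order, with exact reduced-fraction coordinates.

T1 reflect across x = 0: (-1, 4) → (1, 4); (1, -4) → (-1, -4); (4, -2) → (-4, -2); (1, 5) → (-1, 5); (-1, -3) → (1, -3)
T2 rotate counter-clockwise with cos θ = -7/25, sin θ = -24/25: (1, 4) → (89/25, -52/25); (-1, -4) → (-89/25, 52/25); (-4, -2) → (-4/5, 22/5); (-1, 5) → (127/25, -11/25); (1, -3) → (-79/25, -3/25)

image vertices: (89/25, -52/25), (-89/25, 52/25), (-4/5, 22/5), (127/25, -11/25), (-79/25, -3/25)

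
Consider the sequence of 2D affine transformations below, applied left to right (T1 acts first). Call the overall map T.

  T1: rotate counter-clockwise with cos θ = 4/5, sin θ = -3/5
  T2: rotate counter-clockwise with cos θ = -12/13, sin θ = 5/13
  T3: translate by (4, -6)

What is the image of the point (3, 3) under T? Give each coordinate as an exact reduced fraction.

T(p) = (-7/65, -321/65)

T1 rotate counter-clockwise with cos θ = 4/5, sin θ = -3/5: (3, 3) → (21/5, 3/5)
T2 rotate counter-clockwise with cos θ = -12/13, sin θ = 5/13: (21/5, 3/5) → (-267/65, 69/65)
T3 translate by (4, -6): (-267/65, 69/65) → (-7/65, -321/65)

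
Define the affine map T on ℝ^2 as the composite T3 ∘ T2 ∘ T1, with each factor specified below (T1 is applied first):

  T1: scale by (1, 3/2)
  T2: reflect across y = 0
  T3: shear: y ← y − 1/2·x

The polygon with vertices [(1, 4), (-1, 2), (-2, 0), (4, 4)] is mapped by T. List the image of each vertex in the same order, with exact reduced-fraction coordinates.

T1 scale by (1, 3/2): (1, 4) → (1, 6); (-1, 2) → (-1, 3); (-2, 0) → (-2, 0); (4, 4) → (4, 6)
T2 reflect across y = 0: (1, 6) → (1, -6); (-1, 3) → (-1, -3); (-2, 0) → (-2, 0); (4, 6) → (4, -6)
T3 shear: y ← y − 1/2·x: (1, -6) → (1, -13/2); (-1, -3) → (-1, -5/2); (-2, 0) → (-2, 1); (4, -6) → (4, -8)

image vertices: (1, -13/2), (-1, -5/2), (-2, 1), (4, -8)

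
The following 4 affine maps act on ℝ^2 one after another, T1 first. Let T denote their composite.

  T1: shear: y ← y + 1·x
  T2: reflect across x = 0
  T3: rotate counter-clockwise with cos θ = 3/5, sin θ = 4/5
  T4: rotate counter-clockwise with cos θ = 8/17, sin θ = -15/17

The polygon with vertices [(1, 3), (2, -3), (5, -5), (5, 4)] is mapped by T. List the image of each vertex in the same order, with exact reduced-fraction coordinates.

image vertices: (-32/85, 349/85), (-181/85, -58/85), (-84/17, 13/17), (-303/85, 821/85)

T1 shear: y ← y + 1·x: (1, 3) → (1, 4); (2, -3) → (2, -1); (5, -5) → (5, 0); (5, 4) → (5, 9)
T2 reflect across x = 0: (1, 4) → (-1, 4); (2, -1) → (-2, -1); (5, 0) → (-5, 0); (5, 9) → (-5, 9)
T3 rotate counter-clockwise with cos θ = 3/5, sin θ = 4/5: (-1, 4) → (-19/5, 8/5); (-2, -1) → (-2/5, -11/5); (-5, 0) → (-3, -4); (-5, 9) → (-51/5, 7/5)
T4 rotate counter-clockwise with cos θ = 8/17, sin θ = -15/17: (-19/5, 8/5) → (-32/85, 349/85); (-2/5, -11/5) → (-181/85, -58/85); (-3, -4) → (-84/17, 13/17); (-51/5, 7/5) → (-303/85, 821/85)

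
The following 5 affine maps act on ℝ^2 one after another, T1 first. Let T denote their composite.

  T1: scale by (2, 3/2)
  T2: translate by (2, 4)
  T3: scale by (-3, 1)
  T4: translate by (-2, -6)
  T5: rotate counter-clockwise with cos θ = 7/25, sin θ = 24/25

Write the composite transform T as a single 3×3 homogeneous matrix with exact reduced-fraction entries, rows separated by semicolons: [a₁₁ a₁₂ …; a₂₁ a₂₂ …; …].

T1 = [2 0 0; 0 3/2 0; 0 0 1]
T2·T1 = [2 0 2; 0 3/2 4; 0 0 1]
T3·…·T1 = [-6 0 -6; 0 3/2 4; 0 0 1]
T4·…·T1 = [-6 0 -8; 0 3/2 -2; 0 0 1]
T5·…·T1 = [-42/25 -36/25 -8/25; -144/25 21/50 -206/25; 0 0 1]

T = [-42/25 -36/25 -8/25; -144/25 21/50 -206/25; 0 0 1]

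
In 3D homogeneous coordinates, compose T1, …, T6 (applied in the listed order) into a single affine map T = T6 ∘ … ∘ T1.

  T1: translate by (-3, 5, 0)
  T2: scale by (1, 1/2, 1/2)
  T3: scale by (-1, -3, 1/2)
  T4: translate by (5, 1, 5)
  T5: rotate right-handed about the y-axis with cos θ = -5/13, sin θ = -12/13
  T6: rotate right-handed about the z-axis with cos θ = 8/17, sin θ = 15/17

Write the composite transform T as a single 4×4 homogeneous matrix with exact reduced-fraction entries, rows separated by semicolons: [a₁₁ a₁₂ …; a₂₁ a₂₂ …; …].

T = [40/221 45/34 -24/221 55/26; 75/221 -12/17 -45/221 -128/13; -12/13 0 -5/52 71/13; 0 0 0 1]

T1 = [1 0 0 -3; 0 1 0 5; 0 0 1 0; 0 0 0 1]
T2·T1 = [1 0 0 -3; 0 1/2 0 5/2; 0 0 1/2 0; 0 0 0 1]
T3·…·T1 = [-1 0 0 3; 0 -3/2 0 -15/2; 0 0 1/4 0; 0 0 0 1]
T4·…·T1 = [-1 0 0 8; 0 -3/2 0 -13/2; 0 0 1/4 5; 0 0 0 1]
T5·…·T1 = [5/13 0 -3/13 -100/13; 0 -3/2 0 -13/2; -12/13 0 -5/52 71/13; 0 0 0 1]
T6·…·T1 = [40/221 45/34 -24/221 55/26; 75/221 -12/17 -45/221 -128/13; -12/13 0 -5/52 71/13; 0 0 0 1]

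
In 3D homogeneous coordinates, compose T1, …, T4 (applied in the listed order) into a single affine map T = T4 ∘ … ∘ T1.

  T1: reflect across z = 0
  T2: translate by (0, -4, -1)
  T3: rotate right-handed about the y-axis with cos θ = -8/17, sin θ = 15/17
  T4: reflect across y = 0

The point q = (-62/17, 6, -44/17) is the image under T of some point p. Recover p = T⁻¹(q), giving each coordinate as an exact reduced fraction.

p = (4, -2, 1)

T1 = [1 0 0 0; 0 1 0 0; 0 0 -1 0; 0 0 0 1]
T2·T1 = [1 0 0 0; 0 1 0 -4; 0 0 -1 -1; 0 0 0 1]
T3·…·T1 = [-8/17 0 -15/17 -15/17; 0 1 0 -4; -15/17 0 8/17 8/17; 0 0 0 1]
T4·…·T1 = [-8/17 0 -15/17 -15/17; 0 -1 0 4; -15/17 0 8/17 8/17; 0 0 0 1]
det M = 1; M⁻¹ = [-8/17 0 -15/17 0; 0 -1 0 4; -15/17 0 8/17 -1; 0 0 0 1]
M⁻¹ · (-62/17, 6, -44/17)ᵀ = (4, -2, 1)ᵀ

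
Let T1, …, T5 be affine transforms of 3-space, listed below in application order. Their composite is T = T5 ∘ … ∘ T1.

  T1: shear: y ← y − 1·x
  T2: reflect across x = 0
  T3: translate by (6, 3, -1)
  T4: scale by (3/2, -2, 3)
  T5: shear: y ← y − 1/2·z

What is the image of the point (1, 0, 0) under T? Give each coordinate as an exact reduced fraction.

T(p) = (15/2, -5/2, -3)

T1 shear: y ← y − 1·x: (1, 0, 0) → (1, -1, 0)
T2 reflect across x = 0: (1, -1, 0) → (-1, -1, 0)
T3 translate by (6, 3, -1): (-1, -1, 0) → (5, 2, -1)
T4 scale by (3/2, -2, 3): (5, 2, -1) → (15/2, -4, -3)
T5 shear: y ← y − 1/2·z: (15/2, -4, -3) → (15/2, -5/2, -3)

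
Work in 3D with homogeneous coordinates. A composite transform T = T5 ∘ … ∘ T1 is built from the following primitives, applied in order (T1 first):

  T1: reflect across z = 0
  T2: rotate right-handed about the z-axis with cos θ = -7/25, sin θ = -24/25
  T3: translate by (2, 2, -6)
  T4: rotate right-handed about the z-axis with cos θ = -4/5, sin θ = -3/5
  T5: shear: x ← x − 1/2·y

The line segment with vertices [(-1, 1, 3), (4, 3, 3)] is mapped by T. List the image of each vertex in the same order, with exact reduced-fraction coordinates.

T1 reflect across z = 0: (-1, 1, 3) → (-1, 1, -3); (4, 3, 3) → (4, 3, -3)
T2 rotate right-handed about the z-axis with cos θ = -7/25, sin θ = -24/25: (-1, 1, -3) → (31/25, 17/25, -3); (4, 3, -3) → (44/25, -117/25, -3)
T3 translate by (2, 2, -6): (31/25, 17/25, -3) → (81/25, 67/25, -9); (44/25, -117/25, -3) → (94/25, -67/25, -9)
T4 rotate right-handed about the z-axis with cos θ = -4/5, sin θ = -3/5: (81/25, 67/25, -9) → (-123/125, -511/125, -9); (94/25, -67/25, -9) → (-577/125, -14/125, -9)
T5 shear: x ← x − 1/2·y: (-123/125, -511/125, -9) → (53/50, -511/125, -9); (-577/125, -14/125, -9) → (-114/25, -14/125, -9)

image vertices: (53/50, -511/125, -9), (-114/25, -14/125, -9)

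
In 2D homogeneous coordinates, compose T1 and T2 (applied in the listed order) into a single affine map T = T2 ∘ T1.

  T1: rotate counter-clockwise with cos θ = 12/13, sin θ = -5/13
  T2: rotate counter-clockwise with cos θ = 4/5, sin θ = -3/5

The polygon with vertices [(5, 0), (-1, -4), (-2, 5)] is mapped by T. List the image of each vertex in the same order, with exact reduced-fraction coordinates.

image vertices: (33/13, -56/13), (-257/65, -76/65), (214/65, 277/65)

T1 rotate counter-clockwise with cos θ = 12/13, sin θ = -5/13: (5, 0) → (60/13, -25/13); (-1, -4) → (-32/13, -43/13); (-2, 5) → (1/13, 70/13)
T2 rotate counter-clockwise with cos θ = 4/5, sin θ = -3/5: (60/13, -25/13) → (33/13, -56/13); (-32/13, -43/13) → (-257/65, -76/65); (1/13, 70/13) → (214/65, 277/65)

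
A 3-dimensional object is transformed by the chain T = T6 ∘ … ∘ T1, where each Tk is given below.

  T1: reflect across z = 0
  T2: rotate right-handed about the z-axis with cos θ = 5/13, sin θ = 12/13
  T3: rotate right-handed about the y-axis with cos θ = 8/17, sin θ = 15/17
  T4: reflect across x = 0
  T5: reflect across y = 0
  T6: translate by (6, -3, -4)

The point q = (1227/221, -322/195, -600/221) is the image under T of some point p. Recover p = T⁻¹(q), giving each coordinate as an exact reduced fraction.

T1 = [1 0 0 0; 0 1 0 0; 0 0 -1 0; 0 0 0 1]
T2·T1 = [5/13 -12/13 0 0; 12/13 5/13 0 0; 0 0 -1 0; 0 0 0 1]
T3·…·T1 = [40/221 -96/221 -15/17 0; 12/13 5/13 0 0; -75/221 180/221 -8/17 0; 0 0 0 1]
T4·…·T1 = [-40/221 96/221 15/17 0; 12/13 5/13 0 0; -75/221 180/221 -8/17 0; 0 0 0 1]
T5·…·T1 = [-40/221 96/221 15/17 0; -12/13 -5/13 0 0; -75/221 180/221 -8/17 0; 0 0 0 1]
T6·…·T1 = [-40/221 96/221 15/17 6; -12/13 -5/13 0 -3; -75/221 180/221 -8/17 -4; 0 0 0 1]
det M = -1; M⁻¹ = [-40/221 -12/13 -75/221 -672/221; 96/221 -5/13 180/221 -111/221; 15/17 0 -8/17 -122/17; 0 0 0 1]
M⁻¹ · (1227/221, -322/195, -600/221)ᵀ = (-8/5, 1/3, -1)ᵀ

p = (-8/5, 1/3, -1)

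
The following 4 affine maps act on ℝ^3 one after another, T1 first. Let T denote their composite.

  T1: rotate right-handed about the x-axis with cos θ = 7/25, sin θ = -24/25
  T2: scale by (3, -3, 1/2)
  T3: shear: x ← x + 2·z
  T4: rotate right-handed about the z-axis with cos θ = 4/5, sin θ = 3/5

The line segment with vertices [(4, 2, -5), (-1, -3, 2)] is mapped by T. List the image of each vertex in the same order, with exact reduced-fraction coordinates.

T1 rotate right-handed about the x-axis with cos θ = 7/25, sin θ = -24/25: (4, 2, -5) → (4, -106/25, -83/25); (-1, -3, 2) → (-1, 27/25, 86/25)
T2 scale by (3, -3, 1/2): (4, -106/25, -83/25) → (12, 318/25, -83/50); (-1, 27/25, 86/25) → (-3, -81/25, 43/25)
T3 shear: x ← x + 2·z: (12, 318/25, -83/50) → (217/25, 318/25, -83/50); (-3, -81/25, 43/25) → (11/25, -81/25, 43/25)
T4 rotate right-handed about the z-axis with cos θ = 4/5, sin θ = 3/5: (217/25, 318/25, -83/50) → (-86/125, 1923/125, -83/50); (11/25, -81/25, 43/25) → (287/125, -291/125, 43/25)

image vertices: (-86/125, 1923/125, -83/50), (287/125, -291/125, 43/25)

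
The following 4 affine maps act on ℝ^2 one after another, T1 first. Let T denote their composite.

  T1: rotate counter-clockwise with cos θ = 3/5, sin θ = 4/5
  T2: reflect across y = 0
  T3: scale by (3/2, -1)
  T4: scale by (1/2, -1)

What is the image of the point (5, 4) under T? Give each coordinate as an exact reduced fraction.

T1 rotate counter-clockwise with cos θ = 3/5, sin θ = 4/5: (5, 4) → (-1/5, 32/5)
T2 reflect across y = 0: (-1/5, 32/5) → (-1/5, -32/5)
T3 scale by (3/2, -1): (-1/5, -32/5) → (-3/10, 32/5)
T4 scale by (1/2, -1): (-3/10, 32/5) → (-3/20, -32/5)

T(p) = (-3/20, -32/5)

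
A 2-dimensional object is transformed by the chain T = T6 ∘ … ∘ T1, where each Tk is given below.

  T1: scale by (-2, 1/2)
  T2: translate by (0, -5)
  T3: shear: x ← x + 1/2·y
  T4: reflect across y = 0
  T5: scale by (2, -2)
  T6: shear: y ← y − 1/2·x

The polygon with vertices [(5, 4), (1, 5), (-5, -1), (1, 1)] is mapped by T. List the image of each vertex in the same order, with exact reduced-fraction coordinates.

T1 scale by (-2, 1/2): (5, 4) → (-10, 2); (1, 5) → (-2, 5/2); (-5, -1) → (10, -1/2); (1, 1) → (-2, 1/2)
T2 translate by (0, -5): (-10, 2) → (-10, -3); (-2, 5/2) → (-2, -5/2); (10, -1/2) → (10, -11/2); (-2, 1/2) → (-2, -9/2)
T3 shear: x ← x + 1/2·y: (-10, -3) → (-23/2, -3); (-2, -5/2) → (-13/4, -5/2); (10, -11/2) → (29/4, -11/2); (-2, -9/2) → (-17/4, -9/2)
T4 reflect across y = 0: (-23/2, -3) → (-23/2, 3); (-13/4, -5/2) → (-13/4, 5/2); (29/4, -11/2) → (29/4, 11/2); (-17/4, -9/2) → (-17/4, 9/2)
T5 scale by (2, -2): (-23/2, 3) → (-23, -6); (-13/4, 5/2) → (-13/2, -5); (29/4, 11/2) → (29/2, -11); (-17/4, 9/2) → (-17/2, -9)
T6 shear: y ← y − 1/2·x: (-23, -6) → (-23, 11/2); (-13/2, -5) → (-13/2, -7/4); (29/2, -11) → (29/2, -73/4); (-17/2, -9) → (-17/2, -19/4)

image vertices: (-23, 11/2), (-13/2, -7/4), (29/2, -73/4), (-17/2, -19/4)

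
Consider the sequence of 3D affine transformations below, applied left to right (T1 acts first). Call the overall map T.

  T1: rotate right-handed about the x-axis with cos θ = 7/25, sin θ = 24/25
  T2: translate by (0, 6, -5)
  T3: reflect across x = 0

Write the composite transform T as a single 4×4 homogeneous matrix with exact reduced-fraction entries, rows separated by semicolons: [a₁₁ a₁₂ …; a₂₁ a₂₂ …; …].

T1 = [1 0 0 0; 0 7/25 -24/25 0; 0 24/25 7/25 0; 0 0 0 1]
T2·T1 = [1 0 0 0; 0 7/25 -24/25 6; 0 24/25 7/25 -5; 0 0 0 1]
T3·…·T1 = [-1 0 0 0; 0 7/25 -24/25 6; 0 24/25 7/25 -5; 0 0 0 1]

T = [-1 0 0 0; 0 7/25 -24/25 6; 0 24/25 7/25 -5; 0 0 0 1]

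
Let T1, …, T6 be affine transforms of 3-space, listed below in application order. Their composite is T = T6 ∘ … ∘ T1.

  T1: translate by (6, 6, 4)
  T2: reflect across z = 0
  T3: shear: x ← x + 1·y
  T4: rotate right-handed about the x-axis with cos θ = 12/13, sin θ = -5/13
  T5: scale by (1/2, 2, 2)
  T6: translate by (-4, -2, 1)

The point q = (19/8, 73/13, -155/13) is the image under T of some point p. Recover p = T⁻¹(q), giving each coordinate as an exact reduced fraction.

T1 = [1 0 0 6; 0 1 0 6; 0 0 1 4; 0 0 0 1]
T2·T1 = [1 0 0 6; 0 1 0 6; 0 0 -1 -4; 0 0 0 1]
T3·…·T1 = [1 1 0 12; 0 1 0 6; 0 0 -1 -4; 0 0 0 1]
T4·…·T1 = [1 1 0 12; 0 12/13 -5/13 4; 0 -5/13 -12/13 -6; 0 0 0 1]
T5·…·T1 = [1/2 1/2 0 6; 0 24/13 -10/13 8; 0 -10/13 -24/13 -12; 0 0 0 1]
T6·…·T1 = [1/2 1/2 0 2; 0 24/13 -10/13 6; 0 -10/13 -24/13 -11; 0 0 0 1]
det M = -2; M⁻¹ = [2 -6/13 5/26 23/26; 0 6/13 -5/26 -127/26; 0 -5/26 -6/13 -51/13; 0 0 0 1]
M⁻¹ · (19/8, 73/13, -155/13)ᵀ = (3/4, 0, 1/2)ᵀ

p = (3/4, 0, 1/2)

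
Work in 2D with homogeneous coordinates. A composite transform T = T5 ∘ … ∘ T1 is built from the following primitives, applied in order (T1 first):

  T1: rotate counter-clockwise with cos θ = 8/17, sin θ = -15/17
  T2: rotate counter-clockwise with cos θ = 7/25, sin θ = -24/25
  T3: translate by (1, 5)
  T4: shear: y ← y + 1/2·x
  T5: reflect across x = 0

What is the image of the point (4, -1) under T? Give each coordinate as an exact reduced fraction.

T1 rotate counter-clockwise with cos θ = 8/17, sin θ = -15/17: (4, -1) → (1, -4)
T2 rotate counter-clockwise with cos θ = 7/25, sin θ = -24/25: (1, -4) → (-89/25, -52/25)
T3 translate by (1, 5): (-89/25, -52/25) → (-64/25, 73/25)
T4 shear: y ← y + 1/2·x: (-64/25, 73/25) → (-64/25, 41/25)
T5 reflect across x = 0: (-64/25, 41/25) → (64/25, 41/25)

T(p) = (64/25, 41/25)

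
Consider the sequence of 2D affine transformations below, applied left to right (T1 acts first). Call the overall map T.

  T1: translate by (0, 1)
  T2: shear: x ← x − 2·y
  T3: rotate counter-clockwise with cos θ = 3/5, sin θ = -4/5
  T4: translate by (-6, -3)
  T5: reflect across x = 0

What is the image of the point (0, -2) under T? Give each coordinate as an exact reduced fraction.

T(p) = (28/5, -26/5)

T1 translate by (0, 1): (0, -2) → (0, -1)
T2 shear: x ← x − 2·y: (0, -1) → (2, -1)
T3 rotate counter-clockwise with cos θ = 3/5, sin θ = -4/5: (2, -1) → (2/5, -11/5)
T4 translate by (-6, -3): (2/5, -11/5) → (-28/5, -26/5)
T5 reflect across x = 0: (-28/5, -26/5) → (28/5, -26/5)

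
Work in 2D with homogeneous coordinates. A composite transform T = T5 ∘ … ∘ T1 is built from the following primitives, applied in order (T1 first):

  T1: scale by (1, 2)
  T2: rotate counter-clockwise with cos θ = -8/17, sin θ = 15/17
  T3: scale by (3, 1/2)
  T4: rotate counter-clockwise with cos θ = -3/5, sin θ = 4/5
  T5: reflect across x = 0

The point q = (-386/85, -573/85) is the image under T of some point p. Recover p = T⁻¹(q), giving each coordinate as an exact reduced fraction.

p = (2, 1)

T1 = [1 0 0; 0 2 0; 0 0 1]
T2·T1 = [-8/17 -30/17 0; 15/17 -16/17 0; 0 0 1]
T3·…·T1 = [-24/17 -90/17 0; 15/34 -8/17 0; 0 0 1]
T4·…·T1 = [42/85 302/85 0; -237/170 -336/85 0; 0 0 1]
T5·…·T1 = [-42/85 -302/85 0; -237/170 -336/85 0; 0 0 1]
det M = -3; M⁻¹ = [112/85 -302/255 0; -79/170 14/85 0; 0 0 1]
M⁻¹ · (-386/85, -573/85)ᵀ = (2, 1)ᵀ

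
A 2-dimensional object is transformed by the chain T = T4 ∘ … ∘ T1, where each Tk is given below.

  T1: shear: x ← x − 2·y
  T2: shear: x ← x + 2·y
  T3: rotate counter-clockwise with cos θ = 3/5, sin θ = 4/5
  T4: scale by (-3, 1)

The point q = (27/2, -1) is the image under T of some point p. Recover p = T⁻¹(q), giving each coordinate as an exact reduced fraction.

p = (-7/2, 3)

T1 = [1 -2 0; 0 1 0; 0 0 1]
T2·T1 = [1 0 0; 0 1 0; 0 0 1]
T3·…·T1 = [3/5 -4/5 0; 4/5 3/5 0; 0 0 1]
T4·…·T1 = [-9/5 12/5 0; 4/5 3/5 0; 0 0 1]
det M = -3; M⁻¹ = [-1/5 4/5 0; 4/15 3/5 0; 0 0 1]
M⁻¹ · (27/2, -1)ᵀ = (-7/2, 3)ᵀ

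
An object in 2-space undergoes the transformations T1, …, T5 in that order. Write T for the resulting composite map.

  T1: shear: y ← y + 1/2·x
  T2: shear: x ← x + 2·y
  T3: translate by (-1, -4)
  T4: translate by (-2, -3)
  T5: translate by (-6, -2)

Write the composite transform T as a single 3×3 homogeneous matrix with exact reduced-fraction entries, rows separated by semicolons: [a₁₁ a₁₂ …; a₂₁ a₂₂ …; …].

T1 = [1 0 0; 1/2 1 0; 0 0 1]
T2·T1 = [2 2 0; 1/2 1 0; 0 0 1]
T3·…·T1 = [2 2 -1; 1/2 1 -4; 0 0 1]
T4·…·T1 = [2 2 -3; 1/2 1 -7; 0 0 1]
T5·…·T1 = [2 2 -9; 1/2 1 -9; 0 0 1]

T = [2 2 -9; 1/2 1 -9; 0 0 1]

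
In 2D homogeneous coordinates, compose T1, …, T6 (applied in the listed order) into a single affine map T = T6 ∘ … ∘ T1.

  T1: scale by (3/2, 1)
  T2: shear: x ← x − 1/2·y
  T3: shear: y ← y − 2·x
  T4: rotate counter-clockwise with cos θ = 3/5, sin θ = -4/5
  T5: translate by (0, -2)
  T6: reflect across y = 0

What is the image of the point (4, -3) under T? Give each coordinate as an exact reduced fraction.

T1 scale by (3/2, 1): (4, -3) → (6, -3)
T2 shear: x ← x − 1/2·y: (6, -3) → (15/2, -3)
T3 shear: y ← y − 2·x: (15/2, -3) → (15/2, -18)
T4 rotate counter-clockwise with cos θ = 3/5, sin θ = -4/5: (15/2, -18) → (-99/10, -84/5)
T5 translate by (0, -2): (-99/10, -84/5) → (-99/10, -94/5)
T6 reflect across y = 0: (-99/10, -94/5) → (-99/10, 94/5)

T(p) = (-99/10, 94/5)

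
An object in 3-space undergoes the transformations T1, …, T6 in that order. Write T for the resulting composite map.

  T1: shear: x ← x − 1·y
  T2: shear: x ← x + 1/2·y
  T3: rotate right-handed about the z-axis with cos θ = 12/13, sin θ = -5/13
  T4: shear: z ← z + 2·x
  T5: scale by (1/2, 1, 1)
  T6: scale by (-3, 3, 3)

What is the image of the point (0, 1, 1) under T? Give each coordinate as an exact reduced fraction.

T(p) = (3/26, 87/26, 33/13)

T1 shear: x ← x − 1·y: (0, 1, 1) → (-1, 1, 1)
T2 shear: x ← x + 1/2·y: (-1, 1, 1) → (-1/2, 1, 1)
T3 rotate right-handed about the z-axis with cos θ = 12/13, sin θ = -5/13: (-1/2, 1, 1) → (-1/13, 29/26, 1)
T4 shear: z ← z + 2·x: (-1/13, 29/26, 1) → (-1/13, 29/26, 11/13)
T5 scale by (1/2, 1, 1): (-1/13, 29/26, 11/13) → (-1/26, 29/26, 11/13)
T6 scale by (-3, 3, 3): (-1/26, 29/26, 11/13) → (3/26, 87/26, 33/13)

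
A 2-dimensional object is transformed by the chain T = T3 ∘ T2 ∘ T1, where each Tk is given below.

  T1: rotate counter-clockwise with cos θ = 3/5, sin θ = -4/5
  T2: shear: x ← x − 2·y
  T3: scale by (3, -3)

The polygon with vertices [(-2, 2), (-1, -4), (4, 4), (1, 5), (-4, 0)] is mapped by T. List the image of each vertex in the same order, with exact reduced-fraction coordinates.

image vertices: (-78/5, -42/5), (-9/5, 24/5), (108/5, 12/5), (3/5, -33/5), (-132/5, -48/5)

T1 rotate counter-clockwise with cos θ = 3/5, sin θ = -4/5: (-2, 2) → (2/5, 14/5); (-1, -4) → (-19/5, -8/5); (4, 4) → (28/5, -4/5); (1, 5) → (23/5, 11/5); (-4, 0) → (-12/5, 16/5)
T2 shear: x ← x − 2·y: (2/5, 14/5) → (-26/5, 14/5); (-19/5, -8/5) → (-3/5, -8/5); (28/5, -4/5) → (36/5, -4/5); (23/5, 11/5) → (1/5, 11/5); (-12/5, 16/5) → (-44/5, 16/5)
T3 scale by (3, -3): (-26/5, 14/5) → (-78/5, -42/5); (-3/5, -8/5) → (-9/5, 24/5); (36/5, -4/5) → (108/5, 12/5); (1/5, 11/5) → (3/5, -33/5); (-44/5, 16/5) → (-132/5, -48/5)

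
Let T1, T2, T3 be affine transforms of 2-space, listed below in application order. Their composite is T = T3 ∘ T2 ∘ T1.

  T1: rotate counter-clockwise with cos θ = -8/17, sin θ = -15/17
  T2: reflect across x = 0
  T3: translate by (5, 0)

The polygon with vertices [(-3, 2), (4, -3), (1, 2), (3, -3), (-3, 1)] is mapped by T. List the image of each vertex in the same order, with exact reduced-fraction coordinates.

image vertices: (31/17, 29/17), (162/17, -36/17), (63/17, -31/17), (154/17, -21/17), (46/17, 37/17)

T1 rotate counter-clockwise with cos θ = -8/17, sin θ = -15/17: (-3, 2) → (54/17, 29/17); (4, -3) → (-77/17, -36/17); (1, 2) → (22/17, -31/17); (3, -3) → (-69/17, -21/17); (-3, 1) → (39/17, 37/17)
T2 reflect across x = 0: (54/17, 29/17) → (-54/17, 29/17); (-77/17, -36/17) → (77/17, -36/17); (22/17, -31/17) → (-22/17, -31/17); (-69/17, -21/17) → (69/17, -21/17); (39/17, 37/17) → (-39/17, 37/17)
T3 translate by (5, 0): (-54/17, 29/17) → (31/17, 29/17); (77/17, -36/17) → (162/17, -36/17); (-22/17, -31/17) → (63/17, -31/17); (69/17, -21/17) → (154/17, -21/17); (-39/17, 37/17) → (46/17, 37/17)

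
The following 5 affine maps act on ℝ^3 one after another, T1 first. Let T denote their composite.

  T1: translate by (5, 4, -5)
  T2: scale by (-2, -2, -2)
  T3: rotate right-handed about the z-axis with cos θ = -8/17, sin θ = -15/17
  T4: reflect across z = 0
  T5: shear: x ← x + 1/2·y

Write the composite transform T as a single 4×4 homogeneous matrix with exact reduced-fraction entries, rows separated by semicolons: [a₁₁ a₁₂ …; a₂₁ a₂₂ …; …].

T1 = [1 0 0 5; 0 1 0 4; 0 0 1 -5; 0 0 0 1]
T2·T1 = [-2 0 0 -10; 0 -2 0 -8; 0 0 -2 10; 0 0 0 1]
T3·…·T1 = [16/17 -30/17 0 -40/17; 30/17 16/17 0 214/17; 0 0 -2 10; 0 0 0 1]
T4·…·T1 = [16/17 -30/17 0 -40/17; 30/17 16/17 0 214/17; 0 0 2 -10; 0 0 0 1]
T5·…·T1 = [31/17 -22/17 0 67/17; 30/17 16/17 0 214/17; 0 0 2 -10; 0 0 0 1]

T = [31/17 -22/17 0 67/17; 30/17 16/17 0 214/17; 0 0 2 -10; 0 0 0 1]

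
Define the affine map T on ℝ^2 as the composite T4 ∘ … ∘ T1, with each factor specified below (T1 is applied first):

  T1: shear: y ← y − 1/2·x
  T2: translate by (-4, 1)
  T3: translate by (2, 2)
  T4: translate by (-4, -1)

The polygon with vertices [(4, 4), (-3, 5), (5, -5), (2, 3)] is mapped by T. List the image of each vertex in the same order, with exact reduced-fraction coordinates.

image vertices: (-2, 4), (-9, 17/2), (-1, -11/2), (-4, 4)

T1 shear: y ← y − 1/2·x: (4, 4) → (4, 2); (-3, 5) → (-3, 13/2); (5, -5) → (5, -15/2); (2, 3) → (2, 2)
T2 translate by (-4, 1): (4, 2) → (0, 3); (-3, 13/2) → (-7, 15/2); (5, -15/2) → (1, -13/2); (2, 2) → (-2, 3)
T3 translate by (2, 2): (0, 3) → (2, 5); (-7, 15/2) → (-5, 19/2); (1, -13/2) → (3, -9/2); (-2, 3) → (0, 5)
T4 translate by (-4, -1): (2, 5) → (-2, 4); (-5, 19/2) → (-9, 17/2); (3, -9/2) → (-1, -11/2); (0, 5) → (-4, 4)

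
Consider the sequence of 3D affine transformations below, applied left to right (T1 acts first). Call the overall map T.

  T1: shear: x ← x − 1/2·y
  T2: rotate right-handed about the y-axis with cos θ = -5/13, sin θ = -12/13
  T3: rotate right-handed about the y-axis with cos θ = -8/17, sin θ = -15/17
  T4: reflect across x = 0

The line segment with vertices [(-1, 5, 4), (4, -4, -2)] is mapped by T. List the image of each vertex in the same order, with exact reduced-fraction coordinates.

image vertices: (-1174/221, 5, 77/442), (1182/221, -4, -746/221)

T1 shear: x ← x − 1/2·y: (-1, 5, 4) → (-7/2, 5, 4); (4, -4, -2) → (6, -4, -2)
T2 rotate right-handed about the y-axis with cos θ = -5/13, sin θ = -12/13: (-7/2, 5, 4) → (-61/26, 5, -62/13); (6, -4, -2) → (-6/13, -4, 82/13)
T3 rotate right-handed about the y-axis with cos θ = -8/17, sin θ = -15/17: (-61/26, 5, -62/13) → (1174/221, 5, 77/442); (-6/13, -4, 82/13) → (-1182/221, -4, -746/221)
T4 reflect across x = 0: (1174/221, 5, 77/442) → (-1174/221, 5, 77/442); (-1182/221, -4, -746/221) → (1182/221, -4, -746/221)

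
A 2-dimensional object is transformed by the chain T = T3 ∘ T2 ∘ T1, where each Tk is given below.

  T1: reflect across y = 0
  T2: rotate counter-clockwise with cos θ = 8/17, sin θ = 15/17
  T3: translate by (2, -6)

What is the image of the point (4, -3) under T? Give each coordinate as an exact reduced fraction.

T(p) = (21/17, -18/17)

T1 reflect across y = 0: (4, -3) → (4, 3)
T2 rotate counter-clockwise with cos θ = 8/17, sin θ = 15/17: (4, 3) → (-13/17, 84/17)
T3 translate by (2, -6): (-13/17, 84/17) → (21/17, -18/17)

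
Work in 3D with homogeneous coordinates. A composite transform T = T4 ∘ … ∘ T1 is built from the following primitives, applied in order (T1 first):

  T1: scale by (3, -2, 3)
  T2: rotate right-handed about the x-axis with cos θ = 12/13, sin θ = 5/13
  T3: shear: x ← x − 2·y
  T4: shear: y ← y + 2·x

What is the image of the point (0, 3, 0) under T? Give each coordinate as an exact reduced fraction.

T(p) = (144/13, 216/13, -30/13)

T1 scale by (3, -2, 3): (0, 3, 0) → (0, -6, 0)
T2 rotate right-handed about the x-axis with cos θ = 12/13, sin θ = 5/13: (0, -6, 0) → (0, -72/13, -30/13)
T3 shear: x ← x − 2·y: (0, -72/13, -30/13) → (144/13, -72/13, -30/13)
T4 shear: y ← y + 2·x: (144/13, -72/13, -30/13) → (144/13, 216/13, -30/13)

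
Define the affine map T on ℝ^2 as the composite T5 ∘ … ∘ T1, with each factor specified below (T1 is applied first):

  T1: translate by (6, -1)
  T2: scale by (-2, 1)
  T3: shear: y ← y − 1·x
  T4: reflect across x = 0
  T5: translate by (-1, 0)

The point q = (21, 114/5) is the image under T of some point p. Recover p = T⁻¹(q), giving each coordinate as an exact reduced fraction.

p = (5, 9/5)

T1 = [1 0 6; 0 1 -1; 0 0 1]
T2·T1 = [-2 0 -12; 0 1 -1; 0 0 1]
T3·…·T1 = [-2 0 -12; 2 1 11; 0 0 1]
T4·…·T1 = [2 0 12; 2 1 11; 0 0 1]
T5·…·T1 = [2 0 11; 2 1 11; 0 0 1]
det M = 2; M⁻¹ = [1/2 0 -11/2; -1 1 0; 0 0 1]
M⁻¹ · (21, 114/5)ᵀ = (5, 9/5)ᵀ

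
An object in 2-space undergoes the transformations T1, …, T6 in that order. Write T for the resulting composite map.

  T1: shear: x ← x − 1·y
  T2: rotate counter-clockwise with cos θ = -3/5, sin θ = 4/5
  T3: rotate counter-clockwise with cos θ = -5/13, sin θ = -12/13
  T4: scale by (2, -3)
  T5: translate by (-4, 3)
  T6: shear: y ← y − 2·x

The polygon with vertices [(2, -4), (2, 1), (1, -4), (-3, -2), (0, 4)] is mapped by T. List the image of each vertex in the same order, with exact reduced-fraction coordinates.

image vertices: (48/5, -9), (-166/65, 58/13), (498/65, -57/13), (-322/65, 253/13), (-892/65, 283/13)

T1 shear: x ← x − 1·y: (2, -4) → (6, -4); (2, 1) → (1, 1); (1, -4) → (5, -4); (-3, -2) → (-1, -2); (0, 4) → (-4, 4)
T2 rotate counter-clockwise with cos θ = -3/5, sin θ = 4/5: (6, -4) → (-2/5, 36/5); (1, 1) → (-7/5, 1/5); (5, -4) → (1/5, 32/5); (-1, -2) → (11/5, 2/5); (-4, 4) → (-4/5, -28/5)
T3 rotate counter-clockwise with cos θ = -5/13, sin θ = -12/13: (-2/5, 36/5) → (34/5, -12/5); (-7/5, 1/5) → (47/65, 79/65); (1/5, 32/5) → (379/65, -172/65); (11/5, 2/5) → (-31/65, -142/65); (-4/5, -28/5) → (-316/65, 188/65)
T4 scale by (2, -3): (34/5, -12/5) → (68/5, 36/5); (47/65, 79/65) → (94/65, -237/65); (379/65, -172/65) → (758/65, 516/65); (-31/65, -142/65) → (-62/65, 426/65); (-316/65, 188/65) → (-632/65, -564/65)
T5 translate by (-4, 3): (68/5, 36/5) → (48/5, 51/5); (94/65, -237/65) → (-166/65, -42/65); (758/65, 516/65) → (498/65, 711/65); (-62/65, 426/65) → (-322/65, 621/65); (-632/65, -564/65) → (-892/65, -369/65)
T6 shear: y ← y − 2·x: (48/5, 51/5) → (48/5, -9); (-166/65, -42/65) → (-166/65, 58/13); (498/65, 711/65) → (498/65, -57/13); (-322/65, 621/65) → (-322/65, 253/13); (-892/65, -369/65) → (-892/65, 283/13)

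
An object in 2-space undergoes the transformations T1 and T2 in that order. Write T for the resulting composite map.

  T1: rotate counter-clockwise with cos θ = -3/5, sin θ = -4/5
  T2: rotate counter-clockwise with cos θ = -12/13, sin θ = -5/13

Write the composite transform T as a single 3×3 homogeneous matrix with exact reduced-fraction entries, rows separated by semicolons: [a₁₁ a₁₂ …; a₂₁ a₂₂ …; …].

T1 = [-3/5 4/5 0; -4/5 -3/5 0; 0 0 1]
T2·T1 = [16/65 -63/65 0; 63/65 16/65 0; 0 0 1]

T = [16/65 -63/65 0; 63/65 16/65 0; 0 0 1]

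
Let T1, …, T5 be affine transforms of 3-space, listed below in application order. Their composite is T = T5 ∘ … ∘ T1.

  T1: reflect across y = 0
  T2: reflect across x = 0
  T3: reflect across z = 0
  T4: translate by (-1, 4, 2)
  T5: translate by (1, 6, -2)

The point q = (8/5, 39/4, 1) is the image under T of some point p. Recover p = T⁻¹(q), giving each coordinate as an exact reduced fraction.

T1 = [1 0 0 0; 0 -1 0 0; 0 0 1 0; 0 0 0 1]
T2·T1 = [-1 0 0 0; 0 -1 0 0; 0 0 1 0; 0 0 0 1]
T3·…·T1 = [-1 0 0 0; 0 -1 0 0; 0 0 -1 0; 0 0 0 1]
T4·…·T1 = [-1 0 0 -1; 0 -1 0 4; 0 0 -1 2; 0 0 0 1]
T5·…·T1 = [-1 0 0 0; 0 -1 0 10; 0 0 -1 0; 0 0 0 1]
det M = -1; M⁻¹ = [-1 0 0 0; 0 -1 0 10; 0 0 -1 0; 0 0 0 1]
M⁻¹ · (8/5, 39/4, 1)ᵀ = (-8/5, 1/4, -1)ᵀ

p = (-8/5, 1/4, -1)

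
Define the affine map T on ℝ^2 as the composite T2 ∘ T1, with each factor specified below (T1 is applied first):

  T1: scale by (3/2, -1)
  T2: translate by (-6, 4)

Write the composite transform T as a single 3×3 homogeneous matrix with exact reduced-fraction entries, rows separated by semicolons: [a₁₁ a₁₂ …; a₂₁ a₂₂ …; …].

T = [3/2 0 -6; 0 -1 4; 0 0 1]

T1 = [3/2 0 0; 0 -1 0; 0 0 1]
T2·T1 = [3/2 0 -6; 0 -1 4; 0 0 1]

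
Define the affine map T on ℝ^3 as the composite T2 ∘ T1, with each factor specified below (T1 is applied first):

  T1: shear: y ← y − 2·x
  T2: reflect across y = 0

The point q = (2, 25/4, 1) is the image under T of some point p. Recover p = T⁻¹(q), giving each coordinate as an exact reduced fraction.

T1 = [1 0 0 0; -2 1 0 0; 0 0 1 0; 0 0 0 1]
T2·T1 = [1 0 0 0; 2 -1 0 0; 0 0 1 0; 0 0 0 1]
det M = -1; M⁻¹ = [1 0 0 0; 2 -1 0 0; 0 0 1 0; 0 0 0 1]
M⁻¹ · (2, 25/4, 1)ᵀ = (2, -9/4, 1)ᵀ

p = (2, -9/4, 1)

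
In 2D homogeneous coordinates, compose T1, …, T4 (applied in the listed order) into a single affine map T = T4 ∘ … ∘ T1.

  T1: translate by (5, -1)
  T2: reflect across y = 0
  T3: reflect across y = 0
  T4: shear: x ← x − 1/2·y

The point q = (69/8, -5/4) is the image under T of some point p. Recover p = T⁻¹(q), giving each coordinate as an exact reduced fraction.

p = (3, -1/4)

T1 = [1 0 5; 0 1 -1; 0 0 1]
T2·T1 = [1 0 5; 0 -1 1; 0 0 1]
T3·…·T1 = [1 0 5; 0 1 -1; 0 0 1]
T4·…·T1 = [1 -1/2 11/2; 0 1 -1; 0 0 1]
det M = 1; M⁻¹ = [1 1/2 -5; 0 1 1; 0 0 1]
M⁻¹ · (69/8, -5/4)ᵀ = (3, -1/4)ᵀ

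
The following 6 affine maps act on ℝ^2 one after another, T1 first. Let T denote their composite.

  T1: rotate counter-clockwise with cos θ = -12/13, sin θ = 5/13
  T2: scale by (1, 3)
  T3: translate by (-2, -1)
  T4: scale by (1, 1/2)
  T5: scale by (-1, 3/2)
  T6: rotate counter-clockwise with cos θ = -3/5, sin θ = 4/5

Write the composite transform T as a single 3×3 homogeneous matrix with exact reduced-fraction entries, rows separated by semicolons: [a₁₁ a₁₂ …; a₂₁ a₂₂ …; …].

T = [-81/65 93/65 -3/5; 57/260 101/65 41/20; 0 0 1]

T1 = [-12/13 -5/13 0; 5/13 -12/13 0; 0 0 1]
T2·T1 = [-12/13 -5/13 0; 15/13 -36/13 0; 0 0 1]
T3·…·T1 = [-12/13 -5/13 -2; 15/13 -36/13 -1; 0 0 1]
T4·…·T1 = [-12/13 -5/13 -2; 15/26 -18/13 -1/2; 0 0 1]
T5·…·T1 = [12/13 5/13 2; 45/52 -27/13 -3/4; 0 0 1]
T6·…·T1 = [-81/65 93/65 -3/5; 57/260 101/65 41/20; 0 0 1]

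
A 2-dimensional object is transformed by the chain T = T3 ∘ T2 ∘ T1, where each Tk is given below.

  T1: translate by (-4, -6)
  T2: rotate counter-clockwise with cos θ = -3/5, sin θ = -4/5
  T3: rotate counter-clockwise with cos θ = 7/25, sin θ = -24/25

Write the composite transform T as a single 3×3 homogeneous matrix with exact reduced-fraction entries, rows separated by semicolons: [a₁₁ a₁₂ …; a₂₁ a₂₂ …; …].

T = [-117/125 -44/125 732/125; 44/125 -117/125 526/125; 0 0 1]

T1 = [1 0 -4; 0 1 -6; 0 0 1]
T2·T1 = [-3/5 4/5 -12/5; -4/5 -3/5 34/5; 0 0 1]
T3·…·T1 = [-117/125 -44/125 732/125; 44/125 -117/125 526/125; 0 0 1]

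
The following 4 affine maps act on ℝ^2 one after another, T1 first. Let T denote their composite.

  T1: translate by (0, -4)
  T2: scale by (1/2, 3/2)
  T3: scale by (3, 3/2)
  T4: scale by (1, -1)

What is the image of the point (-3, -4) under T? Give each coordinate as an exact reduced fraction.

T1 translate by (0, -4): (-3, -4) → (-3, -8)
T2 scale by (1/2, 3/2): (-3, -8) → (-3/2, -12)
T3 scale by (3, 3/2): (-3/2, -12) → (-9/2, -18)
T4 scale by (1, -1): (-9/2, -18) → (-9/2, 18)

T(p) = (-9/2, 18)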